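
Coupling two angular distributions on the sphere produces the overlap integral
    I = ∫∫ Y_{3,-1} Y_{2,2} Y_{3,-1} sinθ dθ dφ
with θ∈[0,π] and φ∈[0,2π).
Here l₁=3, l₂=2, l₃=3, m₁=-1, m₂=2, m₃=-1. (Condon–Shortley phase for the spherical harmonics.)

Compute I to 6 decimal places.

0.206013

m-sum 0 ✓  L=8 even ✓  1≤3≤5 ✓
Π(2lᵢ+1) = 7×5×7 = 245
triangle coeff Δ(3,2,3) = 1/3780
Σ_t [0,2]: t=0:+1/24 t=1:−1/4 t=2:+1/24 = -1/6
(3j)²=4/105 [(3 2 3; 0 0 0)], sign=+1
Σ_t [2,2]: t=2:+1/16 = 1/16
(3j)²=2/35 [(3 2 3; -1 2 -1)], sign=+1
⇒ 4πI² = 8/15
I = (+1)√(8/15/(4π)) = 0.20601291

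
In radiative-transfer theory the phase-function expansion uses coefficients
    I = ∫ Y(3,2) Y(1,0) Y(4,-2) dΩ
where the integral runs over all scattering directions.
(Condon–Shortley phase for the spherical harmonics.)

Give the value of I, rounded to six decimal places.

Rules hold: Σm=0, L=8 even, 2≤4≤4.
N = 7·3·9 = 189
Δ = 0!·6!·2!/9! = 1/252
Racah Σ t=0..0: t=0:+1/36 = 1/36
⇒ 3j(3 1 4; 0 0 0)² = 4/63, sgn +1
Racah Σ t=0..0: t=0:+1/120 = 1/120
⇒ 3j(3 1 4; 2 0 -2)² = 1/21, sgn +1
4πI² = N·(3j₀)²·(3jₘ)² = 4/7
I = +1·√(0.571429/4π) = 0.21324362

0.213244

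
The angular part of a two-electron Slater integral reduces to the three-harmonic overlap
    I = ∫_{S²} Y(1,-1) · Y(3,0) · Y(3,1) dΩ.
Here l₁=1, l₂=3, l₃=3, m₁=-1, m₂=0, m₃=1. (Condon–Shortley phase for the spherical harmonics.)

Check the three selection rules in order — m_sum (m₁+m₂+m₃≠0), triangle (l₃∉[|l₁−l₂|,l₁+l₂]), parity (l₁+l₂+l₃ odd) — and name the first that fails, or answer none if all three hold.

m₁+m₂+m₃ = -1 + 0 + 1 = 0  ✓
triangle: |1−3|=2 ≤ l₃=3 ≤ 1+3=4  ✓
parity: l₁+l₂+l₃ = 7 is odd  ✗

parity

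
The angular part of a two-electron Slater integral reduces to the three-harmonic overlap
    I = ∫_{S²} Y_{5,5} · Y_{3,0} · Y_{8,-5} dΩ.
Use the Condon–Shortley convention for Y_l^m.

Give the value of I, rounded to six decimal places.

Rules hold: Σm=0, L=16 even, 2≤8≤8.
N = 11·7·17 = 1309
Δ = 0!·10!·6!/17! = 1/136136
Racah Σ t=0..0: t=0:+1/518400 = 1/518400
⇒ 3j(5 3 8; 0 0 0)² = 56/2431, sgn +1
Racah Σ t=0..0: t=0:+1/130636800 = 1/130636800
⇒ 3j(5 3 8; 5 0 -5)² = 1/476, sgn -1
4πI² = N·(3j₀)²·(3jₘ)² = 14/221
I = -1·√(0.0633484/4π) = -0.07100075

-0.071001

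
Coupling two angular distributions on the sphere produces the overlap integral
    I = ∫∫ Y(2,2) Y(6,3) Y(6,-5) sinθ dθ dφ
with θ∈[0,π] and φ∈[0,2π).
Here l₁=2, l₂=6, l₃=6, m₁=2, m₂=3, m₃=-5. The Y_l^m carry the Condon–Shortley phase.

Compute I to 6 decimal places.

0.120286

m-sum 0 ✓  L=14 even ✓  4≤6≤8 ✓
Π(2lᵢ+1) = 5×13×13 = 845
triangle coeff Δ(2,6,6) = 1/90090
Σ_t [0,2]: t=0:+1/69120 t=1:−1/14400 t=2:+1/69120 = -7/172800
(3j)²=14/715 [(2 6 6; 0 0 0)], sign=-1
Σ_t [0,0]: t=0:+1/1451520 = 1/1451520
(3j)²=1/91 [(2 6 6; 2 3 -5)], sign=-1
⇒ 4πI² = 2/11
I = (+1)√(2/11/(4π)) = 0.12028562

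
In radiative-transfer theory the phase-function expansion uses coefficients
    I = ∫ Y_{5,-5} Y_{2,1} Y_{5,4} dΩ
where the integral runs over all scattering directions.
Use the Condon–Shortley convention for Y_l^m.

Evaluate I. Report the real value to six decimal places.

m-sum 0 ✓  L=12 even ✓  3≤5≤7 ✓
Π(2lᵢ+1) = 11×5×11 = 605
triangle coeff Δ(5,2,5) = 1/38610
Σ_t [0,2]: t=0:+1/2880 t=1:−1/576 t=2:+1/2880 = -1/960
(3j)²=10/429 [(5 2 5; 0 0 0)], sign=+1
Σ_t [2,2]: t=2:+1/80640 = 1/80640
(3j)²=9/286 [(5 2 5; -5 1 4)], sign=-1
⇒ 4πI² = 75/169
I = (-1)√(75/169/(4π)) = -0.18792404

-0.187924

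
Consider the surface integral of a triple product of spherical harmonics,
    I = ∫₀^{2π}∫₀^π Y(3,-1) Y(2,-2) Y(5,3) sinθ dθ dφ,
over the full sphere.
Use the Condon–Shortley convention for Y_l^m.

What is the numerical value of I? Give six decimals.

Rules hold: Σm=0, L=10 even, 1≤5≤5.
N = 7·5·11 = 385
Δ = 0!·6!·4!/11! = 1/2310
Racah Σ t=0..0: t=0:+1/144 = 1/144
⇒ 3j(3 2 5; 0 0 0)² = 10/231, sgn -1
Racah Σ t=0..0: t=0:+1/1152 = 1/1152
⇒ 3j(3 2 5; -1 -2 3)² = 1/33, sgn +1
4πI² = N·(3j₀)²·(3jₘ)² = 50/99
I = -1·√(0.505051/4π) = -0.20047604

-0.200476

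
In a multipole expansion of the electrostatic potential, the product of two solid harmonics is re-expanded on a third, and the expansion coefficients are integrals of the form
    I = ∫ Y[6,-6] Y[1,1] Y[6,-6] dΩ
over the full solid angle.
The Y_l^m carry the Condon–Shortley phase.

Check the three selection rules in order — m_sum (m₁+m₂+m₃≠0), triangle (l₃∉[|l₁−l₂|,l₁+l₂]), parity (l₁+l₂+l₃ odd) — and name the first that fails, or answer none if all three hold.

azimuthal sum: -6 + 1 − 6 = -11  ✗
5 ≤ 6 ≤ 7 (triangle on l)
L = 6 + 1 + 6 = 13 (odd)

m_sum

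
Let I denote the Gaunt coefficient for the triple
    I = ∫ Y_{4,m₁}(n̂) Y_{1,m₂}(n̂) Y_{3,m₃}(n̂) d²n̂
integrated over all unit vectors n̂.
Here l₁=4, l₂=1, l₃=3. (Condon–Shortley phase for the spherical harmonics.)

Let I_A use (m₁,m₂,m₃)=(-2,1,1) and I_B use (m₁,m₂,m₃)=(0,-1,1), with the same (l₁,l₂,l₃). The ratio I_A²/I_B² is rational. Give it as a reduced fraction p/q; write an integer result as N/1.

Shared (l₁,l₂,l₃)=(4,1,3): N and (l;000)² cancel in I_A²/I_B².
A: Δ = 2!·6!·0!/9! = 1/252; Racah Σ t=2..2: t=2:+1/96 = 1/96; ⇒ 3j(4 1 3; -2 1 1)² = 5/84, sgn +1
B: Δ = 2!·6!·0!/9! = 1/252; Racah Σ t=0..0: t=0:+1/96 = 1/96; ⇒ 3j(4 1 3; 0 -1 1)² = 1/42, sgn +1
I_A²/I_B² = (5/84)/(1/42) = 5/2

5/2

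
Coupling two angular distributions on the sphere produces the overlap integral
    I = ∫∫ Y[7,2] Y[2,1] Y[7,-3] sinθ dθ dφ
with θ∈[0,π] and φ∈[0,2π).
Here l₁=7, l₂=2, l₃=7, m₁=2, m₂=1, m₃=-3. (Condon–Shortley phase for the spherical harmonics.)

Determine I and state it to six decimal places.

Rules hold: Σm=0, L=16 even, 5≤7≤9.
N = 15·5·15 = 1125
Δ = 2!·12!·2!/17! = 1/185640
Racah Σ t=0..2: t=0:+1/2419200 t=1:−1/518400 t=2:+1/2419200 = -1/907200
⇒ 3j(7 2 7; 0 0 0)² = 56/3315, sgn +1
Racah Σ t=1..2: t=1:−1/1935360 t=2:+1/4354560 = -1/3483648
⇒ 3j(7 2 7; 2 1 -3)² = 125/12376, sgn -1
4πI² = N·(3j₀)²·(3jₘ)² = 9375/48841
I = -1·√(0.191949/4π) = -0.12359145

-0.123591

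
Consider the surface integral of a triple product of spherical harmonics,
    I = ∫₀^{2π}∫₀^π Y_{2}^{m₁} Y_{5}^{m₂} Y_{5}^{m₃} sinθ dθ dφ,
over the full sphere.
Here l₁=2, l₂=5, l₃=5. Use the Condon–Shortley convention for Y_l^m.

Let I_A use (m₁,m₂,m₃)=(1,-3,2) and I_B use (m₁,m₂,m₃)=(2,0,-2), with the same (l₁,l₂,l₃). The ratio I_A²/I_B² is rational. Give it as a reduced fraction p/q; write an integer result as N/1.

5/7

Shared (l₁,l₂,l₃)=(2,5,5): N and (l;000)² cancel in I_A²/I_B².
A: Δ = 2!·2!·8!/13! = 1/38610; Racah Σ t=0..1: t=0:+1/2880 t=1:−1/10080 = 1/4032; ⇒ 3j(2 5 5; 1 -3 2)² = 10/429, sgn -1
B: Δ = 2!·2!·8!/13! = 1/38610; Racah Σ t=0..0: t=0:+1/2880 = 1/2880; ⇒ 3j(2 5 5; 2 0 -2)² = 14/429, sgn -1
I_A²/I_B² = (10/429)/(14/429) = 5/7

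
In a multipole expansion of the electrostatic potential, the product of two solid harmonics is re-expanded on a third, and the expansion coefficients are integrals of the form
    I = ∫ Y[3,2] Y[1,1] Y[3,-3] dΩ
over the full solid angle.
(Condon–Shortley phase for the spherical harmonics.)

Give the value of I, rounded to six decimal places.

Σlᵢ=7 odd — θ-integrand is odd under cosθ→−cosθ; I=0

0.000000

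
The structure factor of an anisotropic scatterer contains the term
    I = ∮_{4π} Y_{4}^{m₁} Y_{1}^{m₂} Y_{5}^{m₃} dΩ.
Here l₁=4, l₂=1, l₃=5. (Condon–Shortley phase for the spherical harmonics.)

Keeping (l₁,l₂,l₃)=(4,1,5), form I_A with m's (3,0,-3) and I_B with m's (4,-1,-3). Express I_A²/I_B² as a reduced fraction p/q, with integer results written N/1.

16/1

Shared (l₁,l₂,l₃)=(4,1,5): N and (l;000)² cancel in I_A²/I_B².
A: Δ = 0!·8!·2!/11! = 1/495; Racah Σ t=0..0: t=0:+1/5040 = 1/5040; ⇒ 3j(4 1 5; 3 0 -3)² = 16/495, sgn +1
B: Δ = 0!·8!·2!/11! = 1/495; Racah Σ t=0..0: t=0:+1/80640 = 1/80640; ⇒ 3j(4 1 5; 4 -1 -3)² = 1/495, sgn +1
I_A²/I_B² = (16/495)/(1/495) = 16/1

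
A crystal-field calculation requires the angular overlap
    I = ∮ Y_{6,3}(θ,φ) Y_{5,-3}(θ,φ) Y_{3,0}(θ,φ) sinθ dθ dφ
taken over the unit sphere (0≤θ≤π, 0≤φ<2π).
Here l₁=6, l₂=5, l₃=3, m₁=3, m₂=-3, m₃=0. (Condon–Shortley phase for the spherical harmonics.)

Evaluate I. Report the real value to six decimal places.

0.036034

Checks pass: Σm=0; 14 even; l₃=3∈[1,11].
(2·6+1)(2·5+1)(2·3+1) = 1001
Δ: 8! 4! 2! / 15! → 1/675675
sum: t=3:−1/8640 t=4:+1/2304 t=5:−1/8640 = 7/34560
3j²(6 5 3; 0 0 0) = Δ·Π!·Σ² = 7/429  (sign -1)
sum: t=0:+1/483840 t=1:−1/20160 t=2:+1/17280 = 1/96768
3j²(6 5 3; 3 -3 0) = Δ·Π!·Σ² = 1/1001  (sign -1)
combine: 4πI² = 1001·7/429·1/1001 = 7/429
take √, sign +1: I = 0.03603425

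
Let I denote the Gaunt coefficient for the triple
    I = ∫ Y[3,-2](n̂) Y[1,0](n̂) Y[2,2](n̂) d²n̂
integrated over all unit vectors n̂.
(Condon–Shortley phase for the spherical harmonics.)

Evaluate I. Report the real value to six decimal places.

0.184674

m-sum 0 ✓  L=6 even ✓  2≤2≤4 ✓
Π(2lᵢ+1) = 7×3×5 = 105
triangle coeff Δ(3,1,2) = 1/105
Σ_t [1,1]: t=1:−1/4 = -1/4
(3j)²=3/35 [(3 1 2; 0 0 0)], sign=-1
Σ_t [1,1]: t=1:−1/24 = -1/24
(3j)²=1/21 [(3 1 2; -2 0 2)], sign=-1
⇒ 4πI² = 3/7
I = (+1)√(3/7/(4π)) = 0.18467439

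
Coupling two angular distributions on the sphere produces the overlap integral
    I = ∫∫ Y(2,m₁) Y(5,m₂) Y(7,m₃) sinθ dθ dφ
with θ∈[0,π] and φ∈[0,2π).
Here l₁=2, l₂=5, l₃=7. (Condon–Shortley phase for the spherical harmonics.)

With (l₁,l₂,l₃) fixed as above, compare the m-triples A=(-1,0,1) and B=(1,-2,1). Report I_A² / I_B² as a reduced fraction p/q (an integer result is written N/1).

21/10

Same 2,5,7: normalisation and zero-m 3j drop out of the ratio.
A: Δ: 0! 4! 10! / 15! → 1/15015; sum: t=0:+1/86400 = 1/86400; 3j²(2 5 7; -1 0 1) = Δ·Π!·Σ² = 16/715  (sign +1)
B: Δ: 0! 4! 10! / 15! → 1/15015; sum: t=0:+1/181440 = 1/181440; 3j²(2 5 7; 1 -2 1) = Δ·Π!·Σ² = 32/3003  (sign +1)
I_A²/I_B² = (16/715)/(32/3003) = 21/10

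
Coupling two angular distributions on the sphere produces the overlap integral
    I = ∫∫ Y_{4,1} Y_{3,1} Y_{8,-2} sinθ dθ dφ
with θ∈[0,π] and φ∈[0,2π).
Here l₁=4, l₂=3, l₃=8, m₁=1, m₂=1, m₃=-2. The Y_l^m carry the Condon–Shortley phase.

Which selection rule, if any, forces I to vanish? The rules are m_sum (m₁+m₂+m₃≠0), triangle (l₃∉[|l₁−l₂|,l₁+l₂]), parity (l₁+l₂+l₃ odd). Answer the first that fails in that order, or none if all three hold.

azimuthal sum: 1 + 1 − 2 = 0  ✓
1 ≤ 8 ≤ 7 (triangle on l)  ✗
L = 4 + 3 + 8 = 15 (odd)

triangle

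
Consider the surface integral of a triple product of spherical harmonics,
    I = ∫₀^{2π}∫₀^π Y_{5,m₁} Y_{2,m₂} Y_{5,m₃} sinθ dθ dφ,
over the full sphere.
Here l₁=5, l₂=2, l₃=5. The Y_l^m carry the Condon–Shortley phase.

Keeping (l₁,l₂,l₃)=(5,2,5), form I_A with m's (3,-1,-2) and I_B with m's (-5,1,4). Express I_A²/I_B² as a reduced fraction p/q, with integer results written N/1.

20/27

l's match ⇒ only the (l;m) 3-j factors differ between A and B.
A: triangle coeff Δ(5,2,5) = 1/38610; Σ_t [0,1]: t=0:+1/2880 t=1:−1/10080 = 1/4032; (3j)²=10/429 [(5 2 5; 3 -1 -2)], sign=-1
B: triangle coeff Δ(5,2,5) = 1/38610; Σ_t [2,2]: t=2:+1/80640 = 1/80640; (3j)²=9/286 [(5 2 5; -5 1 4)], sign=-1
I_A²/I_B² = (10/429)/(9/286) = 20/27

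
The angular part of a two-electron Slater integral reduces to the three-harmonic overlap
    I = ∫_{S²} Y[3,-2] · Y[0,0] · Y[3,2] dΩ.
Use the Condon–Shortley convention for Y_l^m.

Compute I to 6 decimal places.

0.282095

Rules hold: Σm=0, L=6 even, 3≤3≤3.
N = 7·1·7 = 49
Δ = 0!·6!·0!/7! = 1/7
Racah Σ t=0..0: t=0:+1/36 = 1/36
⇒ 3j(3 0 3; 0 0 0)² = 1/7, sgn -1
Racah Σ t=0..0: t=0:+1/120 = 1/120
⇒ 3j(3 0 3; -2 0 2)² = 1/7, sgn -1
4πI² = N·(3j₀)²·(3jₘ)² = 1/1
I = +1·√(1/4π) = 0.28209479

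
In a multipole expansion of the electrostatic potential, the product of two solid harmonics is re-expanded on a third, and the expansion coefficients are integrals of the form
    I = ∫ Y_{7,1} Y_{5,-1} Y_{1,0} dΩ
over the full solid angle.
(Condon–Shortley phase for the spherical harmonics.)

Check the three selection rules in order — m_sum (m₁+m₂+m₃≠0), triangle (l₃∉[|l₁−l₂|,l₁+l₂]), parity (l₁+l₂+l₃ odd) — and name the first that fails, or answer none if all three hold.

triangle

azimuthal sum: 1 − 1 + 0 = 0  ✓
2 ≤ 1 ≤ 12 (triangle on l)  ✗
L = 7 + 5 + 1 = 13 (odd)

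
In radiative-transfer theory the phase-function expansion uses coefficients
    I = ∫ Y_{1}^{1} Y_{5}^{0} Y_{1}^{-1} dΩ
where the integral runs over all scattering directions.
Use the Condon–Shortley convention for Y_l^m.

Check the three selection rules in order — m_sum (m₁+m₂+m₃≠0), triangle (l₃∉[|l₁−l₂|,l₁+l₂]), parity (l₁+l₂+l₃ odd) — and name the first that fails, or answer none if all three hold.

azimuthal sum: 1 + 0 − 1 = 0  ✓
4 ≤ 1 ≤ 6 (triangle on l)  ✗
L = 1 + 5 + 1 = 7 (odd)

triangle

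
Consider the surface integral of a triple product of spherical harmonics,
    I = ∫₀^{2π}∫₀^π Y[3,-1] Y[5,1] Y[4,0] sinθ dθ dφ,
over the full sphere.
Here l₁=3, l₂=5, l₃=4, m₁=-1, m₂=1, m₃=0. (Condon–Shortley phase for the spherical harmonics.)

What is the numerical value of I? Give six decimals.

m-sum 0 ✓  L=12 even ✓  2≤4≤8 ✓
Π(2lᵢ+1) = 7×11×9 = 693
triangle coeff Δ(3,5,4) = 1/180180
Σ_t [1,3]: t=1:−1/576 t=2:+1/144 t=3:−1/576 = 1/288
(3j)²=20/1001 [(3 5 4; 0 0 0)], sign=+1
Σ_t [2,4]: t=2:+1/384 t=3:−1/216 t=4:+1/2304 = -11/6912
(3j)²=11/1638 [(3 5 4; -1 1 0)], sign=-1
⇒ 4πI² = 110/1183
I = (-1)√(110/1183/(4π)) = -0.08601992

-0.086020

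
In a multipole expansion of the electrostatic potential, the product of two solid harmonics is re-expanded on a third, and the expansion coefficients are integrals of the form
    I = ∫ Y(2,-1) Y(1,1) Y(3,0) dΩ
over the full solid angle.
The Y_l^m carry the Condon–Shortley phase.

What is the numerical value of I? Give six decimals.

0.143048

Checks pass: Σm=0; 6 even; l₃=3∈[1,3].
(2·2+1)(2·1+1)(2·3+1) = 105
Δ: 0! 4! 2! / 7! → 1/105
sum: t=0:+1/4 = 1/4
3j²(2 1 3; 0 0 0) = Δ·Π!·Σ² = 3/35  (sign -1)
sum: t=0:+1/12 = 1/12
3j²(2 1 3; -1 1 0) = Δ·Π!·Σ² = 1/35  (sign -1)
combine: 4πI² = 105·3/35·1/35 = 9/35
take √, sign +1: I = 0.14304817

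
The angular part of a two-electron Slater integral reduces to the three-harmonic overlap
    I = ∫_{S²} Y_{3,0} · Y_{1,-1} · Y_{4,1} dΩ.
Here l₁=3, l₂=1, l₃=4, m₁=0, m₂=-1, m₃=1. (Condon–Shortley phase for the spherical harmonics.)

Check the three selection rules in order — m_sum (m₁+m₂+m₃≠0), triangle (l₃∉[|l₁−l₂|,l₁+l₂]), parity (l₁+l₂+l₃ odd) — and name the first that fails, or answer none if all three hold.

none

azimuthal sum: 0 − 1 + 1 = 0  ✓
2 ≤ 4 ≤ 4 (triangle on l)  ✓
L = 3 + 1 + 4 = 8 (even)  ✓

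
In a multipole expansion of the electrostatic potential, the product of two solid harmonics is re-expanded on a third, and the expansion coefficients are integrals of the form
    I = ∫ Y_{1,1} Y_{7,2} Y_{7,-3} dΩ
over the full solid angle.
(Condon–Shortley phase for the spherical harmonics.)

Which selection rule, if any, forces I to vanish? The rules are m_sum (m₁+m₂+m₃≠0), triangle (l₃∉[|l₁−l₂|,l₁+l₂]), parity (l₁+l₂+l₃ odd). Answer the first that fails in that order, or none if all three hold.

Σmᵢ = 0  ✓
l₃∈[|l₁−l₂|,l₁+l₂]=[6,8], have l₃=7  ✓
Σlᵢ = 15 ⇒ odd  ✗

parity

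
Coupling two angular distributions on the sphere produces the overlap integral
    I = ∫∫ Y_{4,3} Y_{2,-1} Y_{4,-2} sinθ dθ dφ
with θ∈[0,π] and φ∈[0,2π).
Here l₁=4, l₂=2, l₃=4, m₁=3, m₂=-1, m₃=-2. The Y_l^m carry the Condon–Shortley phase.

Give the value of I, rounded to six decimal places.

-0.187702

m-sum 0 ✓  L=10 even ✓  2≤4≤6 ✓
Π(2lᵢ+1) = 9×5×9 = 405
triangle coeff Δ(4,2,4) = 1/13860
Σ_t [0,2]: t=0:+1/192 t=1:−1/36 t=2:+1/192 = -5/288
(3j)²=20/693 [(4 2 4; 0 0 0)], sign=-1
Σ_t [0,1]: t=0:+1/240 t=1:−1/1440 = 1/288
(3j)²=5/132 [(4 2 4; 3 -1 -2)], sign=+1
⇒ 4πI² = 375/847
I = (-1)√(375/847/(4π)) = -0.18770204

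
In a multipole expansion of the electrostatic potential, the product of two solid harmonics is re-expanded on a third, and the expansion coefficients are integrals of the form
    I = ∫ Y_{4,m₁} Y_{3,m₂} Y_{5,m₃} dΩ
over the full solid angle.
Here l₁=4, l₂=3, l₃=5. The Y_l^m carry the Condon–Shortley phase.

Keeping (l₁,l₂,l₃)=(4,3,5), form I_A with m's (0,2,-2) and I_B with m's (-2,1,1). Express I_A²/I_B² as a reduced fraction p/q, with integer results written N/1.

Same 4,3,5: normalisation and zero-m 3j drop out of the ratio.
A: Δ: 2! 6! 4! / 13! → 1/180180; sum: t=1:−1/864 t=2:+1/576 = 1/1728; 3j²(4 3 5; 0 2 -2) = Δ·Π!·Σ² = 5/1287  (sign -1)
B: Δ: 2! 6! 4! / 13! → 1/180180; sum: t=0:+1/34560 t=1:−1/720 t=2:+1/384 = 43/34560; 3j²(4 3 5; -2 1 1) = Δ·Π!·Σ² = 1849/180180  (sign +1)
I_A²/I_B² = (5/1287)/(1849/180180) = 700/1849

700/1849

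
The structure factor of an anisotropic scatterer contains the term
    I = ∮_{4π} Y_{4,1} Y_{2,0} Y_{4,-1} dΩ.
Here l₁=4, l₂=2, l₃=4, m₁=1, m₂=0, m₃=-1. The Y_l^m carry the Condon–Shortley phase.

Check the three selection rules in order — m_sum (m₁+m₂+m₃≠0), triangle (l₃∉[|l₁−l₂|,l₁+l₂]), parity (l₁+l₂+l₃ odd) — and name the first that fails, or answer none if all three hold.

Σmᵢ = 0  ✓
l₃∈[|l₁−l₂|,l₁+l₂]=[2,6], have l₃=4  ✓
Σlᵢ = 10 ⇒ even  ✓

none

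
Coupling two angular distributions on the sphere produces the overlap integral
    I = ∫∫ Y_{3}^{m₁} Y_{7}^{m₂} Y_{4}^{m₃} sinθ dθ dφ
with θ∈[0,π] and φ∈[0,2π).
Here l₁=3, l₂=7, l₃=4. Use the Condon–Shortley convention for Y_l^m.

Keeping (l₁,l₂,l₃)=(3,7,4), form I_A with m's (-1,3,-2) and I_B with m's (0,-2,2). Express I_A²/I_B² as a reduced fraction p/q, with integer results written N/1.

3/2

Shared (l₁,l₂,l₃)=(3,7,4): N and (l;000)² cancel in I_A²/I_B².
A: Δ = 6!·0!·8!/15! = 1/45045; Racah Σ t=4..4: t=4:+1/69120 = 1/69120; ⇒ 3j(3 7 4; -1 3 -2)² = 4/143, sgn +1
B: Δ = 6!·0!·8!/15! = 1/45045; Racah Σ t=3..3: t=3:−1/51840 = -1/51840; ⇒ 3j(3 7 4; 0 -2 2)² = 8/429, sgn -1
I_A²/I_B² = (4/143)/(8/429) = 3/2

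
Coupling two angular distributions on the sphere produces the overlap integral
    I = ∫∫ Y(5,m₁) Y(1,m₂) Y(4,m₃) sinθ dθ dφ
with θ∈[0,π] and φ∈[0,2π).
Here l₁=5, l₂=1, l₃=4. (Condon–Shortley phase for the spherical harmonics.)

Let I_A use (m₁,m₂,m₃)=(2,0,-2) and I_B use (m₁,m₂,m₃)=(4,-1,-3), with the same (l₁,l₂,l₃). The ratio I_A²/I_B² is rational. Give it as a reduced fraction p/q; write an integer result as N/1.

Shared (l₁,l₂,l₃)=(5,1,4): N and (l;000)² cancel in I_A²/I_B².
A: Δ = 2!·8!·0!/11! = 1/495; Racah Σ t=1..1: t=1:−1/1440 = -1/1440; ⇒ 3j(5 1 4; 2 0 -2)² = 7/165, sgn -1
B: Δ = 2!·8!·0!/11! = 1/495; Racah Σ t=0..0: t=0:+1/10080 = 1/10080; ⇒ 3j(5 1 4; 4 -1 -3)² = 4/55, sgn -1
I_A²/I_B² = (7/165)/(4/55) = 7/12

7/12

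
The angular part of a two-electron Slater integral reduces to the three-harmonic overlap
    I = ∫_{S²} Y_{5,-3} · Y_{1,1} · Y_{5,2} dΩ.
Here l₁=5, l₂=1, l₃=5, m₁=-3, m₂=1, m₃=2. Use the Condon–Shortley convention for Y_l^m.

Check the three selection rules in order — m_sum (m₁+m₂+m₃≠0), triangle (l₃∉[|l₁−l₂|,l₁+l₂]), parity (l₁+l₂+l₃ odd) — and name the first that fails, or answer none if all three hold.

m₁+m₂+m₃ = -3 + 1 + 2 = 0  ✓
triangle: |5−1|=4 ≤ l₃=5 ≤ 5+1=6  ✓
parity: l₁+l₂+l₃ = 11 is odd  ✗

parity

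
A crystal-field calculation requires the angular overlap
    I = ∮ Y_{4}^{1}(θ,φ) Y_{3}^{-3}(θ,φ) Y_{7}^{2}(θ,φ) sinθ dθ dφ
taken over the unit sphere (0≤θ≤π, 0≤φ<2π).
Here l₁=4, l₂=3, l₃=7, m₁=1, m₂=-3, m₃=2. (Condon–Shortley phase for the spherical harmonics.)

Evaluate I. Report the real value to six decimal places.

m-sum 0 ✓  L=14 even ✓  1≤7≤7 ✓
Π(2lᵢ+1) = 9×7×15 = 945
triangle coeff Δ(4,3,7) = 1/45045
Σ_t [0,0]: t=0:+1/20736 = 1/20736
(3j)²=35/1287 [(4 3 7; 0 0 0)], sign=-1
Σ_t [0,0]: t=0:+1/518400 = 1/518400
(3j)²=4/2145 [(4 3 7; 1 -3 2)], sign=-1
⇒ 4πI² = 980/20449
I = (+1)√(980/20449/(4π)) = 0.06175499

0.061755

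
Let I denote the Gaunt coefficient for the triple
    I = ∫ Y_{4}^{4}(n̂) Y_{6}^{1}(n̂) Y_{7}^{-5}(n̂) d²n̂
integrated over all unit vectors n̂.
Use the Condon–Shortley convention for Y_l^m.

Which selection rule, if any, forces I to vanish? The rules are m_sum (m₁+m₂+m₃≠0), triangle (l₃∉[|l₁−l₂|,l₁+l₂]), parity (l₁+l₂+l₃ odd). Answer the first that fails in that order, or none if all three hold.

Σmᵢ = 0  ✓
l₃∈[|l₁−l₂|,l₁+l₂]=[2,10], have l₃=7  ✓
Σlᵢ = 17 ⇒ odd  ✗

parity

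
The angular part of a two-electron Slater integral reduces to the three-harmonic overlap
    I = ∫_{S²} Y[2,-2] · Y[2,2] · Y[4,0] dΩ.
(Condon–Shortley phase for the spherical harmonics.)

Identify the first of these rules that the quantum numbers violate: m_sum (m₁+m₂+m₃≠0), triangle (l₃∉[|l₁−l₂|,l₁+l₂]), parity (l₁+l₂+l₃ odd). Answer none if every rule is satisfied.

none

m₁+m₂+m₃ = -2 + 2 + 0 = 0  ✓
triangle: |2−2|=0 ≤ l₃=4 ≤ 2+2=4  ✓
parity: l₁+l₂+l₃ = 8 is even  ✓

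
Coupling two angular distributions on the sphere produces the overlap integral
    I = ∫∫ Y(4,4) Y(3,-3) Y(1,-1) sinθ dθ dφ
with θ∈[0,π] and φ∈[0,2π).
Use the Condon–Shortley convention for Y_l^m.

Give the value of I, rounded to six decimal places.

Rules hold: Σm=0, L=8 even, 1≤1≤7.
N = 9·7·3 = 189
Δ = 6!·2!·0!/9! = 1/252
Racah Σ t=3..3: t=3:−1/36 = -1/36
⇒ 3j(4 3 1; 0 0 0)² = 4/63, sgn +1
Racah Σ t=0..0: t=0:+1/1440 = 1/1440
⇒ 3j(4 3 1; 4 -3 -1)² = 1/9, sgn +1
4πI² = N·(3j₀)²·(3jₘ)² = 4/3
I = +1·√(1.33333/4π) = 0.32573501

0.325735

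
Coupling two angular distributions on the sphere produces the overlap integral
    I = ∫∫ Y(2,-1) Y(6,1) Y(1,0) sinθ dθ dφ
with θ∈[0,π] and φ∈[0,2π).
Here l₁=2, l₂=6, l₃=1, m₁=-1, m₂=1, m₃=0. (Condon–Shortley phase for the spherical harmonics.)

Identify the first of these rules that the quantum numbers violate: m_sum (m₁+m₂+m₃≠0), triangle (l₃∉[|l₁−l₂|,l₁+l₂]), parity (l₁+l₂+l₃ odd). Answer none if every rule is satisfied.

m₁+m₂+m₃ = -1 + 1 + 0 = 0  ✓
triangle: |2−6|=4 ≤ l₃=1 ≤ 2+6=8  ✗
parity: l₁+l₂+l₃ = 9 is odd

triangle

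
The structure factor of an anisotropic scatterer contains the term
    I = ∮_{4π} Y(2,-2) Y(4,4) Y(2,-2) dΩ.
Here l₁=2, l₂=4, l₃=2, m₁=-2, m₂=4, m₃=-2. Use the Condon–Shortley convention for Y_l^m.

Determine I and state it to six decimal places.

Rules hold: Σm=0, L=8 even, 2≤2≤6.
N = 5·9·5 = 225
Δ = 4!·0!·4!/9! = 1/630
Racah Σ t=2..2: t=2:+1/16 = 1/16
⇒ 3j(2 4 2; 0 0 0)² = 2/35, sgn +1
Racah Σ t=4..4: t=4:+1/576 = 1/576
⇒ 3j(2 4 2; -2 4 -2)² = 1/9, sgn +1
4πI² = N·(3j₀)²·(3jₘ)² = 10/7
I = +1·√(1.42857/4π) = 0.33716777

0.337168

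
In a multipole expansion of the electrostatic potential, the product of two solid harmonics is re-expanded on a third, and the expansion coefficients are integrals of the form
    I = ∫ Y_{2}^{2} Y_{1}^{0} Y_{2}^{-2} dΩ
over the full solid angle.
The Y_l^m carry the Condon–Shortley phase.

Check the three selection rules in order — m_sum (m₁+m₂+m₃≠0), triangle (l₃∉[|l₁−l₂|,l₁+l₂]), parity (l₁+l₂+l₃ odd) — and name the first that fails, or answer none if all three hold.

parity

azimuthal sum: 2 + 0 − 2 = 0  ✓
1 ≤ 2 ≤ 3 (triangle on l)  ✓
L = 2 + 1 + 2 = 5 (odd)  ✗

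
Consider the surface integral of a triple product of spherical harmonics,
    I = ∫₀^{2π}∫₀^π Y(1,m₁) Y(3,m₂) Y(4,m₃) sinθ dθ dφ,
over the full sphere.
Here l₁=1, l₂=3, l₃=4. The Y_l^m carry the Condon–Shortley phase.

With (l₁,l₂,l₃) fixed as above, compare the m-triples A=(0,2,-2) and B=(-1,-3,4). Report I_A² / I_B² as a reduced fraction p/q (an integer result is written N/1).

3/7

Shared (l₁,l₂,l₃)=(1,3,4): N and (l;000)² cancel in I_A²/I_B².
A: Δ = 0!·2!·6!/9! = 1/252; Racah Σ t=0..0: t=0:+1/120 = 1/120; ⇒ 3j(1 3 4; 0 2 -2)² = 1/21, sgn +1
B: Δ = 0!·2!·6!/9! = 1/252; Racah Σ t=0..0: t=0:+1/1440 = 1/1440; ⇒ 3j(1 3 4; -1 -3 4)² = 1/9, sgn +1
I_A²/I_B² = (1/21)/(1/9) = 3/7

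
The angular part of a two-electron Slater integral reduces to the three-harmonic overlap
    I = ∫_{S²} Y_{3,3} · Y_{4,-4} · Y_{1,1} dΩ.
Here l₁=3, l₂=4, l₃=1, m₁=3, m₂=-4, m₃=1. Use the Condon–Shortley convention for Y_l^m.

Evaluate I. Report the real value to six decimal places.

Rules hold: Σm=0, L=8 even, 1≤1≤7.
N = 7·9·3 = 189
Δ = 6!·0!·2!/9! = 1/252
Racah Σ t=3..3: t=3:−1/36 = -1/36
⇒ 3j(3 4 1; 0 0 0)² = 4/63, sgn +1
Racah Σ t=0..0: t=0:+1/1440 = 1/1440
⇒ 3j(3 4 1; 3 -4 1)² = 1/9, sgn +1
4πI² = N·(3j₀)²·(3jₘ)² = 4/3
I = +1·√(1.33333/4π) = 0.32573501

0.325735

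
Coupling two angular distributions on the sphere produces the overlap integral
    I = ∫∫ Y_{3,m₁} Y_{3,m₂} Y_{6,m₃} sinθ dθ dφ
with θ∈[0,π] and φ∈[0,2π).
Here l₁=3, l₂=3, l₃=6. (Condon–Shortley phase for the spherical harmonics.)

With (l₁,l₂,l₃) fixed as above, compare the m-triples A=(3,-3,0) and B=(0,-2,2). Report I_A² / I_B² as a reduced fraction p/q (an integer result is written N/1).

Shared (l₁,l₂,l₃)=(3,3,6): N and (l;000)² cancel in I_A²/I_B².
A: Δ = 0!·6!·6!/13! = 1/12012; Racah Σ t=0..0: t=0:+1/518400 = 1/518400; ⇒ 3j(3 3 6; 3 -3 0)² = 1/12012, sgn +1
B: Δ = 0!·6!·6!/13! = 1/12012; Racah Σ t=0..0: t=0:+1/4320 = 1/4320; ⇒ 3j(3 3 6; 0 -2 2)² = 8/429, sgn +1
I_A²/I_B² = (1/12012)/(8/429) = 1/224

1/224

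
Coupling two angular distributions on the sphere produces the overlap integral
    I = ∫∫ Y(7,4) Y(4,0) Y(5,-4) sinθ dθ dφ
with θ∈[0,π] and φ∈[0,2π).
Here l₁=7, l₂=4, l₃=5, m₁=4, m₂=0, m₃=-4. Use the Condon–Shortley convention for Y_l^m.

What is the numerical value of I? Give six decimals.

-0.153174

Rules hold: Σm=0, L=16 even, 3≤5≤11.
N = 15·9·11 = 1485
Δ = 6!·8!·2!/17! = 1/6126120
Racah Σ t=2..4: t=2:+1/69120 t=3:−1/20736 t=4:+1/69120 = -1/51840
⇒ 3j(7 4 5; 0 0 0)² = 280/21879, sgn +1
Racah Σ t=2..3: t=2:+1/483840 t=3:−1/1451520 = 1/725760
⇒ 3j(7 4 5; 4 0 -4)² = 24/1547, sgn -1
4πI² = N·(3j₀)²·(3jₘ)² = 14400/48841
I = -1·√(0.294834/4π) = -0.15317364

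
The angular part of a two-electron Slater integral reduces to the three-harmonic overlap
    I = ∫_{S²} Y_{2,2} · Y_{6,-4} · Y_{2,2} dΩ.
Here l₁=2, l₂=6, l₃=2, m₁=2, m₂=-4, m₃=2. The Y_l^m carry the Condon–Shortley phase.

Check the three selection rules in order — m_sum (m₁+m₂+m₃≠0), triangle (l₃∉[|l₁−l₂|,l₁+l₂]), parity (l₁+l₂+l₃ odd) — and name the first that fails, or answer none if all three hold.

triangle

m₁+m₂+m₃ = 2 − 4 + 2 = 0  ✓
triangle: |2−6|=4 ≤ l₃=2 ≤ 2+6=8  ✗
parity: l₁+l₂+l₃ = 10 is even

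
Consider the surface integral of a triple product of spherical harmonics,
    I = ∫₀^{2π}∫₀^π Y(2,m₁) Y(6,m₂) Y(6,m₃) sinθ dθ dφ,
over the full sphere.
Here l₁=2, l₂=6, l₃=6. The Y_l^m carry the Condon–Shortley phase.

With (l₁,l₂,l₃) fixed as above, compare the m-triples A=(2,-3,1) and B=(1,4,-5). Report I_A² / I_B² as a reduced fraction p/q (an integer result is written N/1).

Shared (l₁,l₂,l₃)=(2,6,6): N and (l;000)² cancel in I_A²/I_B².
A: Δ = 2!·2!·10!/15! = 1/90090; Racah Σ t=0..0: t=0:+1/120960 = 1/120960; ⇒ 3j(2 6 6; 2 -3 1)² = 24/1001, sgn -1
B: Δ = 2!·2!·10!/15! = 1/90090; Racah Σ t=0..1: t=0:+1/7257600 t=1:−1/725760 = -1/806400; ⇒ 3j(2 6 6; 1 4 -5)² = 27/910, sgn +1
I_A²/I_B² = (24/1001)/(27/910) = 80/99

80/99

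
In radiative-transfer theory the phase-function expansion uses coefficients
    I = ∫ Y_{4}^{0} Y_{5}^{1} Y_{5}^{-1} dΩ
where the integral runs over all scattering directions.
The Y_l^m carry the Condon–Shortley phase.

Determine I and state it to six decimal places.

-0.086798

Checks pass: Σm=0; 14 even; l₃=5∈[1,9].
(2·4+1)(2·5+1)(2·5+1) = 1089
Δ: 4! 4! 6! / 15! → 1/3153150
sum: t=0:+1/69120 t=1:−1/1728 t=2:+1/576 t=3:−1/1728 t=4:+1/69120 = 7/11520
3j²(4 5 5; 0 0 0) = Δ·Π!·Σ² = 2/143  (sign -1)
sum: t=0:+1/414720 t=1:−1/4320 t=2:+1/768 t=3:−1/1296 t=4:+1/27648 = 7/20736
3j²(4 5 5; 0 1 -1) = Δ·Π!·Σ² = 8/1287  (sign +1)
combine: 4πI² = 1089·2/143·8/1287 = 16/169
take √, sign -1: I = -0.08679840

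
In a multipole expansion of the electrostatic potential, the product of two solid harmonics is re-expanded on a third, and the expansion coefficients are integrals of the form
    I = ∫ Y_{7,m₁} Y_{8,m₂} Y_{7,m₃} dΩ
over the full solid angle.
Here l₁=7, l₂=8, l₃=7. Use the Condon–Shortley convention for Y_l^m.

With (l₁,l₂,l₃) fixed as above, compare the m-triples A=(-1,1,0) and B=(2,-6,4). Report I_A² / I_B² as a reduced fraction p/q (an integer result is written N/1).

13125/21866

l's match ⇒ only the (l;m) 3-j factors differ between A and B.
A: triangle coeff Δ(7,8,7) = 1/22086194130; Σ_t [2,8]: t=2:+1/5225472000 t=3:−1/124416000 t=4:+1/19906560 t=5:−1/14929920 t=6:+1/49766400 t=7:−1/870912000 t=8:+1/146313216000 = -11/1950842880; (3j)²=375/193154 [(7 8 7; -1 1 0)], sign=+1
B: triangle coeff Δ(7,8,7) = 1/22086194130; Σ_t [0,2]: t=0:+1/6967296000 t=1:−1/1219276800 t=2:+1/2090188800 = -29/146313216000; (3j)²=841/260015 [(7 8 7; 2 -6 4)], sign=+1
I_A²/I_B² = (375/193154)/(841/260015) = 13125/21866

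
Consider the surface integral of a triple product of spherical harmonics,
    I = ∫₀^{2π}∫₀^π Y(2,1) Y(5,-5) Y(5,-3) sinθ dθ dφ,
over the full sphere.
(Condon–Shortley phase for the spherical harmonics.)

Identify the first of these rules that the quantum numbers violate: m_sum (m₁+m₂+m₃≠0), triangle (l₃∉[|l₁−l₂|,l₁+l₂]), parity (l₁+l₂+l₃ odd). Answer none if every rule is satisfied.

m_sum

Σmᵢ = -7  ✗
l₃∈[|l₁−l₂|,l₁+l₂]=[3,7], have l₃=5
Σlᵢ = 12 ⇒ even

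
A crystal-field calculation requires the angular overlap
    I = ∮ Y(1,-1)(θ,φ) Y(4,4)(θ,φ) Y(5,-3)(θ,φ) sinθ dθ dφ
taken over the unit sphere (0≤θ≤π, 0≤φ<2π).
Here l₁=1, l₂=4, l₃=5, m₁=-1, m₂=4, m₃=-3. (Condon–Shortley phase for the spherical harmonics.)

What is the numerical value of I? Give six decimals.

m-sum 0 ✓  L=10 even ✓  3≤5≤5 ✓
Π(2lᵢ+1) = 3×9×11 = 297
triangle coeff Δ(1,4,5) = 1/495
Σ_t [0,0]: t=0:+1/576 = 1/576
(3j)²=5/99 [(1 4 5; 0 0 0)], sign=-1
Σ_t [0,0]: t=0:+1/80640 = 1/80640
(3j)²=1/495 [(1 4 5; -1 4 -3)], sign=+1
⇒ 4πI² = 1/33
I = (-1)√(1/33/(4π)) = -0.04910640

-0.049106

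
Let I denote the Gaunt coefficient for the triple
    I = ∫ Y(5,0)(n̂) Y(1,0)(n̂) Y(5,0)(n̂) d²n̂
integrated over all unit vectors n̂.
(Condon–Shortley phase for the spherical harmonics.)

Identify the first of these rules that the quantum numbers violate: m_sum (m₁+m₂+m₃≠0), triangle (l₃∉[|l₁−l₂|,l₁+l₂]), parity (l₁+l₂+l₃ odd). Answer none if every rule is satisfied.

parity

m₁+m₂+m₃ = 0 + 0 + 0 = 0  ✓
triangle: |5−1|=4 ≤ l₃=5 ≤ 5+1=6  ✓
parity: l₁+l₂+l₃ = 11 is odd  ✗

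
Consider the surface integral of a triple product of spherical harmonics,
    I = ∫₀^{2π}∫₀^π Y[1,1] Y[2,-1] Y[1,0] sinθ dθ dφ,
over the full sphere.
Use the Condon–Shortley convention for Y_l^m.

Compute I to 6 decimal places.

Rules hold: Σm=0, L=4 even, 1≤1≤3.
N = 3·5·3 = 45
Δ = 2!·0!·2!/5! = 1/30
Racah Σ t=1..1: t=1:−1/1 = -1/1
⇒ 3j(1 2 1; 0 0 0)² = 2/15, sgn +1
Racah Σ t=0..0: t=0:+1/2 = 1/2
⇒ 3j(1 2 1; 1 -1 0)² = 1/10, sgn -1
4πI² = N·(3j₀)²·(3jₘ)² = 3/5
I = -1·√(0.6/4π) = -0.21850969

-0.218510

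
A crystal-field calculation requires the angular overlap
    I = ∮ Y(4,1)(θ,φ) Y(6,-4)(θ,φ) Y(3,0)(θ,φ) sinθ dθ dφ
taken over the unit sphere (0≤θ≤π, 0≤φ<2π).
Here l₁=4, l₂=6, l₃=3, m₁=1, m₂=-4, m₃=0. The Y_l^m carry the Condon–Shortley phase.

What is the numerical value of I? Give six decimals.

0.000000

Σmᵢ = -3 ≠ 0, so the φ-integral vanishes; I = 0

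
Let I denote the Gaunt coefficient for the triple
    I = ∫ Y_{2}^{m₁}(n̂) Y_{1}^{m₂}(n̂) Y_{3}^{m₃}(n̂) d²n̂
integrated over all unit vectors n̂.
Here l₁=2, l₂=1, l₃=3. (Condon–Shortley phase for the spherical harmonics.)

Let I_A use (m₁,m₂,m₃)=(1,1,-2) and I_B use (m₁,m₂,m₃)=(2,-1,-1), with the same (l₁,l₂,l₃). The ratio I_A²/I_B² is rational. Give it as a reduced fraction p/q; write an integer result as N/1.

10/1

Same 2,1,3: normalisation and zero-m 3j drop out of the ratio.
A: Δ: 0! 4! 2! / 7! → 1/105; sum: t=0:+1/12 = 1/12; 3j²(2 1 3; 1 1 -2) = Δ·Π!·Σ² = 2/21  (sign -1)
B: Δ: 0! 4! 2! / 7! → 1/105; sum: t=0:+1/48 = 1/48; 3j²(2 1 3; 2 -1 -1) = Δ·Π!·Σ² = 1/105  (sign +1)
I_A²/I_B² = (2/21)/(1/105) = 10/1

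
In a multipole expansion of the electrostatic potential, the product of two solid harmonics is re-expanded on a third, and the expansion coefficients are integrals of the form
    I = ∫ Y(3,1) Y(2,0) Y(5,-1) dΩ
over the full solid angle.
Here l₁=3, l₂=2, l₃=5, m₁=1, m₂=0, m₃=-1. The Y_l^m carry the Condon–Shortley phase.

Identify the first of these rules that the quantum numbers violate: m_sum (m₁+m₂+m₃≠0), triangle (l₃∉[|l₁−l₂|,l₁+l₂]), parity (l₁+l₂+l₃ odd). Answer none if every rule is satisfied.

Σmᵢ = 0  ✓
l₃∈[|l₁−l₂|,l₁+l₂]=[1,5], have l₃=5  ✓
Σlᵢ = 10 ⇒ even  ✓

none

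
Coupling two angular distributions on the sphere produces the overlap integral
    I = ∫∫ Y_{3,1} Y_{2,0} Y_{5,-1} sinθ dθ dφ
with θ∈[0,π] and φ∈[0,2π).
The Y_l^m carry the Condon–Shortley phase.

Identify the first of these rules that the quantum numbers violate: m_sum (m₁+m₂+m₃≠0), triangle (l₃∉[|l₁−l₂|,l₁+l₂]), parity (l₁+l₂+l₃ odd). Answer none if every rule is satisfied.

azimuthal sum: 1 + 0 − 1 = 0  ✓
1 ≤ 5 ≤ 5 (triangle on l)  ✓
L = 3 + 2 + 5 = 10 (even)  ✓

none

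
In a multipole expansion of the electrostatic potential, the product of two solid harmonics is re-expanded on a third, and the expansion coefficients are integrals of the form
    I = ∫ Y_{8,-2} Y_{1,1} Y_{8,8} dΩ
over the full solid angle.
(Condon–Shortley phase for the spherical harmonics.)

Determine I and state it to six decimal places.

-2 + 1 + 8 = 7 ≠ 0: azimuthal integral kills it; I = 0

0.000000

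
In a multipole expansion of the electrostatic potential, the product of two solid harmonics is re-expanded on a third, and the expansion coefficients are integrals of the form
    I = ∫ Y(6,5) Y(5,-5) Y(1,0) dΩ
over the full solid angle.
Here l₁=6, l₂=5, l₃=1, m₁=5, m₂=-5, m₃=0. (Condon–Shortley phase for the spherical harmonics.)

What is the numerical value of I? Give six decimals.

-0.135514

Rules hold: Σm=0, L=12 even, 1≤1≤11.
N = 13·11·3 = 429
Δ = 10!·2!·0!/13! = 1/858
Racah Σ t=5..5: t=5:−1/14400 = -1/14400
⇒ 3j(6 5 1; 0 0 0)² = 6/143, sgn +1
Racah Σ t=0..0: t=0:+1/3628800 = 1/3628800
⇒ 3j(6 5 1; 5 -5 0)² = 1/78, sgn -1
4πI² = N·(3j₀)²·(3jₘ)² = 3/13
I = -1·√(0.230769/4π) = -0.13551395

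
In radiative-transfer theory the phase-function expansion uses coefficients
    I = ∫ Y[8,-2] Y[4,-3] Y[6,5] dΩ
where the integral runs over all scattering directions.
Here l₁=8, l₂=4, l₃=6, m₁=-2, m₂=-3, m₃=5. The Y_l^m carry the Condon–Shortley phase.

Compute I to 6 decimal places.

-0.069313

Checks pass: Σm=0; 18 even; l₃=6∈[4,12].
(2·8+1)(2·4+1)(2·6+1) = 1989
Δ: 6! 10! 2! / 19! → 1/23279256
sum: t=2:+1/1658880 t=3:−1/518400 t=4:+1/1658880 = -1/1382400
3j²(8 4 6; 0 0 0) = Δ·Π!·Σ² = 504/46189  (sign -1)
sum: t=0:+1/2612736000 t=1:−1/87091200 = -29/2612736000
3j²(8 4 6; -2 -3 5) = Δ·Π!·Σ² = 841/302328  (sign +1)
combine: 4πI² = 1989·504/46189·841/302328 = 52983/877591
take √, sign -1: I = -0.06931341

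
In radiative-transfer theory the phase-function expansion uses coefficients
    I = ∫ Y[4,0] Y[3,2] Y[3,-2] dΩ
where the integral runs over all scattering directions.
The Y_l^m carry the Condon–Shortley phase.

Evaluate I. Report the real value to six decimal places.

Rules hold: Σm=0, L=10 even, 1≤3≤7.
N = 9·7·7 = 441
Δ = 4!·4!·2!/11! = 1/34650
Racah Σ t=1..3: t=1:−1/72 t=2:+1/16 t=3:−1/72 = 5/144
⇒ 3j(4 3 3; 0 0 0)² = 2/77, sgn -1
Racah Σ t=3..4: t=3:−1/72 t=4:+1/576 = -7/576
⇒ 3j(4 3 3; 0 2 -2)² = 7/198, sgn +1
4πI² = N·(3j₀)²·(3jₘ)² = 49/121
I = -1·√(0.404959/4π) = -0.17951487

-0.179515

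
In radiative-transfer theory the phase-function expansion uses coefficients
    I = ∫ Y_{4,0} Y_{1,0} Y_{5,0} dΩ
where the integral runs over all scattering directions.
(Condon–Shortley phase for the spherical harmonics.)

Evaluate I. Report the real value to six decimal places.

0.245532

Rules hold: Σm=0, L=10 even, 3≤5≤5.
N = 9·3·11 = 297
Δ = 0!·8!·2!/11! = 1/495
Racah Σ t=0..0: t=0:+1/576 = 1/576
⇒ 3j(4 1 5; 0 0 0)² = 5/99, sgn -1
(m-triple is (0,0,0) — same symbol as above.)
4πI² = N·(3j₀)²·(3jₘ)² = 25/33
I = +1·√(0.757576/4π) = 0.24553200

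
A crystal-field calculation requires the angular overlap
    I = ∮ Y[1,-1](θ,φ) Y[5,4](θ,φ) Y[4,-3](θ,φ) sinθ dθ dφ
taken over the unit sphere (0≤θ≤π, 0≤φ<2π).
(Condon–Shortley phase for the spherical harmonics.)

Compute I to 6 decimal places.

m-sum 0 ✓  L=10 even ✓  4≤4≤6 ✓
Π(2lᵢ+1) = 3×11×9 = 297
triangle coeff Δ(1,5,4) = 1/495
Σ_t [1,1]: t=1:−1/576 = -1/576
(3j)²=5/99 [(1 5 4; 0 0 0)], sign=-1
Σ_t [2,2]: t=2:+1/10080 = 1/10080
(3j)²=4/55 [(1 5 4; -1 4 -3)], sign=-1
⇒ 4πI² = 12/11
I = (+1)√(12/11/(4π)) = 0.29463840

0.294638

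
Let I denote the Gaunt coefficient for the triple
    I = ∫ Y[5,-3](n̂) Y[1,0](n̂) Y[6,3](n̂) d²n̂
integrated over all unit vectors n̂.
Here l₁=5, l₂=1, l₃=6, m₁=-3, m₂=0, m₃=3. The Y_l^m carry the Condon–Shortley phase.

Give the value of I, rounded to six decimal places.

Rules hold: Σm=0, L=12 even, 4≤6≤6.
N = 11·3·13 = 429
Δ = 0!·10!·2!/13! = 1/858
Racah Σ t=0..0: t=0:+1/14400 = 1/14400
⇒ 3j(5 1 6; 0 0 0)² = 6/143, sgn +1
Racah Σ t=0..0: t=0:+1/80640 = 1/80640
⇒ 3j(5 1 6; -3 0 3)² = 9/286, sgn -1
4πI² = N·(3j₀)²·(3jₘ)² = 81/143
I = -1·√(0.566434/4π) = -0.21230956

-0.212310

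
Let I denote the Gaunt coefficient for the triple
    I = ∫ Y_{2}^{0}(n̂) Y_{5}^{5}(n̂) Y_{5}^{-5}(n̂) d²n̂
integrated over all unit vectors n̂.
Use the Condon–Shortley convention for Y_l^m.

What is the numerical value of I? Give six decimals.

0.242609

Checks pass: Σm=0; 12 even; l₃=5∈[3,7].
(2·2+1)(2·5+1)(2·5+1) = 605
Δ: 2! 2! 8! / 13! → 1/38610
sum: t=0:+1/2880 t=1:−1/576 t=2:+1/2880 = -1/960
3j²(2 5 5; 0 0 0) = Δ·Π!·Σ² = 10/429  (sign +1)
sum: t=2:+1/161280 = 1/161280
3j²(2 5 5; 0 5 -5) = Δ·Π!·Σ² = 15/286  (sign +1)
combine: 4πI² = 605·10/429·15/286 = 125/169
take √, sign +1: I = 0.24260890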